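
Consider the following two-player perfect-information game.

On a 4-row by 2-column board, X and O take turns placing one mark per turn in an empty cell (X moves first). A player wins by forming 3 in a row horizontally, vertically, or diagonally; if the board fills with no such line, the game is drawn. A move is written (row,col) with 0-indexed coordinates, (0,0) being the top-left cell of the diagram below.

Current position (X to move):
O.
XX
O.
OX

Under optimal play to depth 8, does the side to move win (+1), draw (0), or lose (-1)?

value(O./XX/O./OX, X) = +1

[O./XX/O./OX] X move#1: (0,1):+0/OX/XX/O./OX, (2,1):+1/O./XX/OX/OX*
[O./XX/OX/OX] end (terminal -1, O#2); searched O./XX/O./OX to 8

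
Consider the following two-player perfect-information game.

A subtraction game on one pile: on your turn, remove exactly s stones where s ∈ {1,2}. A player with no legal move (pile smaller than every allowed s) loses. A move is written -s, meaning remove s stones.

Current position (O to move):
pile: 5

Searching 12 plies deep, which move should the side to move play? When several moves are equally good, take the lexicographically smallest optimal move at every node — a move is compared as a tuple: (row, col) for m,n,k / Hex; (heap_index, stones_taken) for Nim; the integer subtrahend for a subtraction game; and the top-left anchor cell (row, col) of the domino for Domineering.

[5] O move#1: -1:-1/4, -2:+1/3*
[3] X move#2: -1:-1/2*, -2:-1/1
[2] O move#3: -1:-1/1, -2:+1/0*
[0] end (terminal -1, X#4); searched 5 to 12

O's best at [5]: -2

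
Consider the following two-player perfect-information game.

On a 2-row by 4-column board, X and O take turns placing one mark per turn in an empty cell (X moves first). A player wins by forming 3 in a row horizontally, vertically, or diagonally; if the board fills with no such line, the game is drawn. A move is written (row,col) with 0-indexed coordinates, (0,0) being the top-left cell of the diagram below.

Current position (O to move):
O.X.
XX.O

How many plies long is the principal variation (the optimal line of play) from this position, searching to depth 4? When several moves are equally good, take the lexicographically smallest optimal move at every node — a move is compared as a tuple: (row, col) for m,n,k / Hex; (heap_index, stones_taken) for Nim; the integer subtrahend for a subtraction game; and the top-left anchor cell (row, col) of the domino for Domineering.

[O.X./XX.O] O move#1: (0,1):-1/OOX./XX.O, (0,3):-1/O.XO/XX.O, (1,2):+0/O.X./XXOO*
[O.X./XXOO] X move#2: (0,1):+0/OXX./XXOO*, (0,3):+0/O.XX/XXOO
[OXX./XXOO] O move#3: (0,3):+0/OXXO/XXOO*
[OXXO/XXOO] end (terminal +0, X#4); searched O.X./XX.O to 4

PV length from [O.X./XX.O]: 3 plies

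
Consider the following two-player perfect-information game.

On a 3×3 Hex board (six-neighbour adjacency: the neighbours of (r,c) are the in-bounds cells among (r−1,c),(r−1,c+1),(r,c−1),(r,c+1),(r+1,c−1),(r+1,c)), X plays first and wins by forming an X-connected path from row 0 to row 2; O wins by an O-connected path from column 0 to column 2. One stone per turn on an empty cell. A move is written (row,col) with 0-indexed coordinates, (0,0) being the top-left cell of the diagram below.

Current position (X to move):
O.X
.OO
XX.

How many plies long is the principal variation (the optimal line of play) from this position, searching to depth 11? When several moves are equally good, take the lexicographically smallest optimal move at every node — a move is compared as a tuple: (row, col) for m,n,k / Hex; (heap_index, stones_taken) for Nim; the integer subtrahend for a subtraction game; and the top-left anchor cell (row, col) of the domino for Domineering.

p1 X@[O.X/.OO/XX.]: (0,1)[OXX/.OO/XX.]-1* (1,0)[O.X/XOO/XX.]-1 (2,2)[O.X/.OO/XXX]-1
p2 O@[OXX/.OO/XX.]: (1,0)[OXX/OOO/XX.]+1* (2,2)[OXX/.OO/XXO]-1
p3 X@[OXX/OOO/XX.] terminal -1; root [O.X/.OO/XX.] d11

PV length from [O.X/.OO/XX.]: 2 plies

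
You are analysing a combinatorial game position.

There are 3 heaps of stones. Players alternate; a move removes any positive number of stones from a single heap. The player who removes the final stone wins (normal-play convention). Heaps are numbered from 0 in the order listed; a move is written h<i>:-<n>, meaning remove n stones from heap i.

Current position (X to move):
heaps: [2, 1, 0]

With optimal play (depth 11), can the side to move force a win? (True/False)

[(2,1,0)] X move#1: h0:-1:+1/(1,1,0)*, h0:-2:-1/(0,1,0), h1:-1:-1/(2,0,0)
[(1,1,0)] O move#2: h0:-1:-1/(0,1,0)*, h1:-1:-1/(1,0,0)
[(0,1,0)] X move#3: h1:-1:+1/(0,0,0)*
[(0,0,0)] end (terminal -1, O#4); searched (2,1,0) to 11

X winning at [(2,1,0)]: True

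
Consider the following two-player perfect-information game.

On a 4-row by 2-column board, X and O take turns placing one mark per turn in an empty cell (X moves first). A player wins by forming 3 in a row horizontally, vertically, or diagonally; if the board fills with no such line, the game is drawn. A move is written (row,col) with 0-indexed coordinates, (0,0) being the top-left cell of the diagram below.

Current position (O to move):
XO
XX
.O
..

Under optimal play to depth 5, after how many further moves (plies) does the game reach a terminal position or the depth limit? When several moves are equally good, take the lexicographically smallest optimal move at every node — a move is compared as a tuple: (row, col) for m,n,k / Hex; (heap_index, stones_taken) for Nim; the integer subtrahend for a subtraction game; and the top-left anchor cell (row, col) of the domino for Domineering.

PV length from [XO/XX/.O/..]: 3 plies

p1 O@[XO/XX/.O/..]: (2,0)[XO/XX/OO/..]+0* (3,0)[XO/XX/.O/O.]-1 (3,1)[XO/XX/.O/.O]-1
p2 X@[XO/XX/OO/..]: (3,0)[XO/XX/OO/X.]+0* (3,1)[XO/XX/OO/.X]+0
p3 O@[XO/XX/OO/X.]: (3,1)[XO/XX/OO/XO]+0*
p4 X@[XO/XX/OO/XO] terminal +0; root [XO/XX/.O/..] d5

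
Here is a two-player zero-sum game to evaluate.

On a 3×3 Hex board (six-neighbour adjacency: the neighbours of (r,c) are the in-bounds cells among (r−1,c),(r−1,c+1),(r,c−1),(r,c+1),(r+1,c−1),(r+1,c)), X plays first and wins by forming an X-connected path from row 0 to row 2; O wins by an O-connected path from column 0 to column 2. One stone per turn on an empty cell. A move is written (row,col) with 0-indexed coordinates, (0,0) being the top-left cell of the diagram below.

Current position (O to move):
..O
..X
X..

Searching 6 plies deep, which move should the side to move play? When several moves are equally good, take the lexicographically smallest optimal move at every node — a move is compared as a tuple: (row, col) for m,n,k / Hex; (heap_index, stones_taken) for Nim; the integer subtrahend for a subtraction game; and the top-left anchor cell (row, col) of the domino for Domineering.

[..O/..X/X..] O move#1: (0,0):-1/O.O/..X/X.., (0,1):+1/.OO/..X/X..*, (1,0):+1/..O/O.X/X.., (1,1):-1/..O/.OX/X.., (2,1):-1/..O/..X/XO., (2,2):-1/..O/..X/X.O
[.OO/..X/X..] X move#2: (0,0):-1/XOO/..X/X..*, (1,0):-1/.OO/X.X/X.., (1,1):-1/.OO/.XX/X.., (2,1):-1/.OO/..X/XX., (2,2):-1/.OO/..X/X.X
[XOO/..X/X..] O move#3: (1,0):+1/XOO/O.X/X..*, (1,1):-1/XOO/.OX/X.., (2,1):-1/XOO/..X/XO., (2,2):-1/XOO/..X/X.O
[XOO/O.X/X..] end (terminal -1, X#4); searched ..O/..X/X.. to 6

O's best at [..O/..X/X..]: (0,1)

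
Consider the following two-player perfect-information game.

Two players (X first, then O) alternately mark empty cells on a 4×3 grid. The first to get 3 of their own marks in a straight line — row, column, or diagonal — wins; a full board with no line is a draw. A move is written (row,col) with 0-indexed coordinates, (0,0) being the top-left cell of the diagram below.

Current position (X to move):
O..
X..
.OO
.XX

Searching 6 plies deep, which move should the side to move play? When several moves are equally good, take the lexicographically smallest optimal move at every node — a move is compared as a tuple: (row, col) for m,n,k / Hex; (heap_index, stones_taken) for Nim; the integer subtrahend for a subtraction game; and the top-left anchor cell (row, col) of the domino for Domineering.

[O../X../.OO/.XX] X move#1: (0,1):-1/OX./X../.OO/.XX, (0,2):-1/O.X/X../.OO/.XX, (1,1):-1/O../XX./.OO/.XX, (1,2):-1/O../X.X/.OO/.XX, (2,0):-1/O../X../XOO/.XX, (3,0):+1/O../X../.OO/XXX*
[O../X../.OO/XXX] end (terminal -1, O#2); searched O../X../.OO/.XX to 6

X's best at [O../X../.OO/.XX]: (3,0)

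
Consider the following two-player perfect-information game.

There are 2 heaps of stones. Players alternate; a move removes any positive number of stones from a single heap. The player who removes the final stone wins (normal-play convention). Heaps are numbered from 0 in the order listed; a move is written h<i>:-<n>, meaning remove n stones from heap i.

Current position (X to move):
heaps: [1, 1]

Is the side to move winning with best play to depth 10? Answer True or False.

ply 1, X at (1,1) | h0:-1=-1→(0,1)*; h1:-1=-1→(1,0)
ply 2, O at (0,1) | h1:-1=+1→(0,0)*
ply 3: (0,0) is terminal -1 (X); from (1,1) depth 10

X winning at [(1,1)]: False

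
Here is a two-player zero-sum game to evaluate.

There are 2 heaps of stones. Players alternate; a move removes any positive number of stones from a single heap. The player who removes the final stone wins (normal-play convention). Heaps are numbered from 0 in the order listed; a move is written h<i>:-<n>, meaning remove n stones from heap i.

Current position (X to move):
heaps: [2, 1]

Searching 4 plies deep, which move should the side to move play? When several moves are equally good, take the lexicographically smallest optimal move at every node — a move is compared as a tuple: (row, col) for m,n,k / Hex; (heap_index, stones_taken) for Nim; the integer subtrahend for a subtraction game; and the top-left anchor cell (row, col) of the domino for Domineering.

X's best at [(2,1)]: h0:-1

p1 X@[(2,1)]: h0:-1[(1,1)]+1* h0:-2[(0,1)]-1 h1:-1[(2,0)]-1
p2 O@[(1,1)]: h0:-1[(0,1)]-1* h1:-1[(1,0)]-1
p3 X@[(0,1)]: h1:-1[(0,0)]+1*
p4 O@[(0,0)] terminal -1; root [(2,1)] d4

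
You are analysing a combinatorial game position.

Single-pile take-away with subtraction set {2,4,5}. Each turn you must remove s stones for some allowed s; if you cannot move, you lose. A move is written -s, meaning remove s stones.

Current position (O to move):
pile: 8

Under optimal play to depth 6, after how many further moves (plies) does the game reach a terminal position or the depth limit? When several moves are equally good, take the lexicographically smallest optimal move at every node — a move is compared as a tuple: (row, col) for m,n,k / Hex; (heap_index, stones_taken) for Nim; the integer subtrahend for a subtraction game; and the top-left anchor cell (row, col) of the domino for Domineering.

PV length from [8]: 2 plies

p1 O@[8]: -2[6]-1* -4[4]-1 -5[3]-1
p2 X@[6]: -2[4]-1 -4[2]-1 -5[1]+1*
p3 O@[1] terminal -1; root [8] d6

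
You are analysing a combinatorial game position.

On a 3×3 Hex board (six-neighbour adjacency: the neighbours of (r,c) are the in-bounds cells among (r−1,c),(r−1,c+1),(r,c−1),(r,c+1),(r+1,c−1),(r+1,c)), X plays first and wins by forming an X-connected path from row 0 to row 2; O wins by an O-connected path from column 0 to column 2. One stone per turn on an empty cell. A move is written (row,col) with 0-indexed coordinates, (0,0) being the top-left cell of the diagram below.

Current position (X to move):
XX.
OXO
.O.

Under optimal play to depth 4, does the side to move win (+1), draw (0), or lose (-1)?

value(XX./OXO/.O., X) = +1

[XX./OXO/.O.] X move#1: (0,2):-1/XXX/OXO/.O., (2,0):+1/XX./OXO/XO.*, (2,2):-1/XX./OXO/.OX
[XX./OXO/XO.] end (terminal -1, O#2); searched XX./OXO/.O. to 4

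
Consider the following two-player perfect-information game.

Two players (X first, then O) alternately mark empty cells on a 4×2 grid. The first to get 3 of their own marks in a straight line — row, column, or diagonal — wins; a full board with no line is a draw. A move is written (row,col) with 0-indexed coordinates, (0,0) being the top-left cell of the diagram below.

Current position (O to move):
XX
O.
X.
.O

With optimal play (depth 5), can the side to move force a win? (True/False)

[XX/O./X./.O] O move#1: (1,1):+0/XX/OO/X./.O*, (2,1):+0/XX/O./XO/.O, (3,0):+0/XX/O./X./OO
[XX/OO/X./.O] X move#2: (2,1):+0/XX/OO/XX/.O*, (3,0):-1/XX/OO/X./XO
[XX/OO/XX/.O] O move#3: (3,0):+0/XX/OO/XX/OO*
[XX/OO/XX/OO] end (terminal +0, X#4); searched XX/O./X./.O to 5

O winning at [XX/O./X./.O]: False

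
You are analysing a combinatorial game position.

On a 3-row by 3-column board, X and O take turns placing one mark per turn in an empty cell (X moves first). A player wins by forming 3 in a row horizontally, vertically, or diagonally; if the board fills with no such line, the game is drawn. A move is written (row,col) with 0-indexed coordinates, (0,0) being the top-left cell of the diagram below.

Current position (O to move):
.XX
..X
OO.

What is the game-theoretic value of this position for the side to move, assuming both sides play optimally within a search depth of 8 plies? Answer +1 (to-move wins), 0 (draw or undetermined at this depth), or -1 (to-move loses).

value(.XX/..X/OO., O) = +1

ply 1, O at .XX/..X/OO. | (0,0)=-1→OXX/..X/OO.; (1,0)=-1→.XX/O.X/OO.; (1,1)=-1→.XX/.OX/OO.; (2,2)=+1→.XX/..X/OOO*
ply 2: .XX/..X/OOO is terminal -1 (X); from .XX/..X/OO. depth 8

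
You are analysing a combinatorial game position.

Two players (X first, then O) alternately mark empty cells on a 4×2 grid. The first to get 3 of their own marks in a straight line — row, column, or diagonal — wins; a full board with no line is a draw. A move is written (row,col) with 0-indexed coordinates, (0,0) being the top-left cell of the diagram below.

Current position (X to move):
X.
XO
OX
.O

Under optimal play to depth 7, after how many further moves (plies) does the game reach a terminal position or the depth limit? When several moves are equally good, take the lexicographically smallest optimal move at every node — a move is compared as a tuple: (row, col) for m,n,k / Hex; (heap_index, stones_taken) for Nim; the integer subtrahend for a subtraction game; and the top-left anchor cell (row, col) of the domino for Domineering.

PV length from [X./XO/OX/.O]: 2 plies

p1 X@[X./XO/OX/.O]: (0,1)[XX/XO/OX/.O]+0* (3,0)[X./XO/OX/XO]+0
p2 O@[XX/XO/OX/.O]: (3,0)[XX/XO/OX/OO]+0*
p3 X@[XX/XO/OX/OO] terminal +0; root [X./XO/OX/.O] d7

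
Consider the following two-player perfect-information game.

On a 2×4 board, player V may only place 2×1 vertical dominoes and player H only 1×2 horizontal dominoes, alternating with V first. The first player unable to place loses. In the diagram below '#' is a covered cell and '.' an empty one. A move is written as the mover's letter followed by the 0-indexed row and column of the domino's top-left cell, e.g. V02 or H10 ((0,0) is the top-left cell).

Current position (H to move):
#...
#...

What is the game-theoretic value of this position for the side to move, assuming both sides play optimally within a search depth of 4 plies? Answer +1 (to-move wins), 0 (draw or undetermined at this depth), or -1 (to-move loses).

[#.../#...] H move#1: H01:+1/###./#...*, H02:+1/#.##/#..., H11:+1/#.../###., H12:+1/#.../#.##
[###./#...] V move#2: V03:-1/####/#..#*
[####/#..#] H move#3: H11:+1/####/####*
[####/####] end (terminal -1, V#4); searched #.../#... to 4

value(#.../#..., H) = +1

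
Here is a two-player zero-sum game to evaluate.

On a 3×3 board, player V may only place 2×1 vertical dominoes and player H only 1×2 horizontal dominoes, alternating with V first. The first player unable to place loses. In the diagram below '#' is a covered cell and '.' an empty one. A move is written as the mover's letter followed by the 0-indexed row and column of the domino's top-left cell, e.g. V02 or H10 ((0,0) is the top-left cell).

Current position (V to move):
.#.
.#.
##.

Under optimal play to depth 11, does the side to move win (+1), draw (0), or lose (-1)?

value(.#./.#./##., V) = +1

[.#./.#./##.] V move#1: V00:+1/##./##./##.*, V02:+1/.##/.##/##., V12:+1/.#./.##/###
[##./##./##.] end (terminal -1, H#2); searched .#./.#./##. to 11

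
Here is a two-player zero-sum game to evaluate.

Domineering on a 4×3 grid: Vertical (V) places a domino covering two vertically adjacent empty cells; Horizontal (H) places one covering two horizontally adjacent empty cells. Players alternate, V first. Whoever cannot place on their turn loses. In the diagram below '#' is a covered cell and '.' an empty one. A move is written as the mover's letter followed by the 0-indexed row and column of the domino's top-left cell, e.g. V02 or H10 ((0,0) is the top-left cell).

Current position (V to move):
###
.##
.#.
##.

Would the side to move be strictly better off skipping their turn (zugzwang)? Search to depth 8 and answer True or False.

zugzwang(###/.##/.#./##., V) = False

p1 V@[###/.##/.#./##.]: V10[###/###/##./##.]+1* V22[###/.##/.##/###]+1
p2 H@[###/###/##./##.] terminal -1; root [###/.##/.#./##.] d8
if V skipped the turn, H would face:
~ p1 H@[###/.##/.#./##.] terminal -1; root [###/.##/.#./##.] d8
compare (V): move=+1 vs pass=+1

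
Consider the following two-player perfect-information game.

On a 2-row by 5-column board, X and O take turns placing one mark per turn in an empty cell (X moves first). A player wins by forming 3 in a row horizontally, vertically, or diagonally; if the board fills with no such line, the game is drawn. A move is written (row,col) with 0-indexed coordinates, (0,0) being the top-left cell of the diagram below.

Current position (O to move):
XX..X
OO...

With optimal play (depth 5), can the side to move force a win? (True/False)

[XX..X/OO...] O move#1: (0,2):+0/XXO.X/OO..., (0,3):-1/XX.OX/OO..., (1,2):+1/XX..X/OOO..*, (1,3):-1/XX..X/OO.O., (1,4):-1/XX..X/OO..O
[XX..X/OOO..] end (terminal -1, X#2); searched XX..X/OO... to 5

O winning at [XX..X/OO...]: True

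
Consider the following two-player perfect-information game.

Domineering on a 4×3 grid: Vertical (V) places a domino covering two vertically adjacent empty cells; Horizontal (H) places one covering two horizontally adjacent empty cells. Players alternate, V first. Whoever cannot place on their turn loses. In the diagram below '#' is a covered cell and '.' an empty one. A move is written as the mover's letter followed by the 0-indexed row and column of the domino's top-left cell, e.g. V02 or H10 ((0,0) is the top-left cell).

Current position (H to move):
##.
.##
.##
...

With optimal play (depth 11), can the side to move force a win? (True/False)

p1 H@[##./.##/.##/...]: H30[##./.##/.##/##.]-1* H31[##./.##/.##/.##]-1
p2 V@[##./.##/.##/##.]: V10[##./###/###/##.]+1*
p3 H@[##./###/###/##.] terminal -1; root [##./.##/.##/...] d11

H winning at [##./.##/.##/...]: False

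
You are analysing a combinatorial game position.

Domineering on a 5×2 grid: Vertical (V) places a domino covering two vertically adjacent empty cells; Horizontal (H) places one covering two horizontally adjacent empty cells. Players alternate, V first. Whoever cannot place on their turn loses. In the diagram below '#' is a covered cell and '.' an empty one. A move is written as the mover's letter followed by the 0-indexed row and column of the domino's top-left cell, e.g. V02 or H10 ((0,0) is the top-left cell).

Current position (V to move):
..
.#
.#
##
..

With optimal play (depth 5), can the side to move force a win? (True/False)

p1 V@[../.#/.#/##/..]: V00[#./##/.#/##/..]-1* V10[../##/##/##/..]-1
p2 H@[#./##/.#/##/..]: H40[#./##/.#/##/##]+1*
p3 V@[#./##/.#/##/##] terminal -1; root [../.#/.#/##/..] d5

V winning at [../.#/.#/##/..]: False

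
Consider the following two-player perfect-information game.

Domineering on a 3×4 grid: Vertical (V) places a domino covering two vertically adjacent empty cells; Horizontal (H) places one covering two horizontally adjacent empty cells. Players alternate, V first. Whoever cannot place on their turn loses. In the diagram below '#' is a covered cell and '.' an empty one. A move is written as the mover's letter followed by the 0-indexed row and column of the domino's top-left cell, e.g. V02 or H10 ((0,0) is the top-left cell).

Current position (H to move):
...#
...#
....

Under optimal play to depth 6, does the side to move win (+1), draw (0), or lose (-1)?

value(...#/...#/...., H) = +1

p1 H@[...#/...#/....]: H00[##.#/...#/....]-1 H01[.###/...#/....]-1 H10[...#/##.#/....]+1* H11[...#/.###/....]+1 H20[...#/...#/##..]-1 H21[...#/...#/.##.]-1 H22[...#/...#/..##]-1
p2 V@[...#/##.#/....]: V02[..##/####/....]-1* V12[...#/####/..#.]-1
p3 H@[..##/####/....]: H00[####/####/....]+1* H20[..##/####/##..]+1 H21[..##/####/.##.]+1 H22[..##/####/..##]+1
p4 V@[####/####/....] terminal -1; root [...#/...#/....] d6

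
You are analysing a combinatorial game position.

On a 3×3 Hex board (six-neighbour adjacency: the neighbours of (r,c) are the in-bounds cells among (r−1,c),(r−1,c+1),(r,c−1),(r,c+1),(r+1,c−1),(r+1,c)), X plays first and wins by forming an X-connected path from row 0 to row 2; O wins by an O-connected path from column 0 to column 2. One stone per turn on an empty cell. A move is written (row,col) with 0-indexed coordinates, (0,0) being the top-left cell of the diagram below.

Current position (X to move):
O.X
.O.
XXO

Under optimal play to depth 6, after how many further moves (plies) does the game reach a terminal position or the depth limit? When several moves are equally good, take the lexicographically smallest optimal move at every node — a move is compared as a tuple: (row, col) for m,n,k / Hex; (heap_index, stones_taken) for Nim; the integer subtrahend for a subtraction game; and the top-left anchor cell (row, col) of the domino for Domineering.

PV length from [O.X/.O./XXO]: 3 plies

ply 1, X at O.X/.O./XXO | (0,1)=+1→OXX/.O./XXO*; (1,0)=+1→O.X/XO./XXO; (1,2)=+1→O.X/.OX/XXO
ply 2, O at OXX/.O./XXO | (1,0)=-1→OXX/OO./XXO*; (1,2)=-1→OXX/.OO/XXO
ply 3, X at OXX/OO./XXO | (1,2)=+1→OXX/OOX/XXO*
ply 4: OXX/OOX/XXO is terminal -1 (O); from O.X/.O./XXO depth 6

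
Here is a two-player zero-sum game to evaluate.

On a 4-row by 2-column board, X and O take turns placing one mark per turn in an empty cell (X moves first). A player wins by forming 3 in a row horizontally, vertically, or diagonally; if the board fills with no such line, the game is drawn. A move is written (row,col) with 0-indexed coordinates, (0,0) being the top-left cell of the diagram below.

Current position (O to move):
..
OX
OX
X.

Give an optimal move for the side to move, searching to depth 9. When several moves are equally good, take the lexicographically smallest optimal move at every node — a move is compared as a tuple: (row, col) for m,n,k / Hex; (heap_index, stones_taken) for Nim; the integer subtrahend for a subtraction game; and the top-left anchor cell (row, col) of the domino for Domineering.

ply 1, O at ../OX/OX/X. | (0,0)=+1→O./OX/OX/X.*; (0,1)=-1→.O/OX/OX/X.; (3,1)=-1→../OX/OX/XO
ply 2: O./OX/OX/X. is terminal -1 (X); from ../OX/OX/X. depth 9

O's best at [../OX/OX/X.]: (0,0)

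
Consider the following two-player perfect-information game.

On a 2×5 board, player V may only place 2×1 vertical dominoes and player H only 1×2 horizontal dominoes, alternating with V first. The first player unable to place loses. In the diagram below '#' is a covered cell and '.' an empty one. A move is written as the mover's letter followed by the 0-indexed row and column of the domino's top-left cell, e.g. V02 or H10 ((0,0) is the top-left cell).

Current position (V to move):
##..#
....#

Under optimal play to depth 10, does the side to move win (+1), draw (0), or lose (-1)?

[##..#/....#] V move#1: V02:+1/###.#/..#.#*, V03:-1/##.##/...##
[###.#/..#.#] H move#2: H10:-1/###.#/###.#*
[###.#/###.#] V move#3: V03:+1/#####/#####*
[#####/#####] end (terminal -1, H#4); searched ##..#/....# to 10

value(##..#/....#, V) = +1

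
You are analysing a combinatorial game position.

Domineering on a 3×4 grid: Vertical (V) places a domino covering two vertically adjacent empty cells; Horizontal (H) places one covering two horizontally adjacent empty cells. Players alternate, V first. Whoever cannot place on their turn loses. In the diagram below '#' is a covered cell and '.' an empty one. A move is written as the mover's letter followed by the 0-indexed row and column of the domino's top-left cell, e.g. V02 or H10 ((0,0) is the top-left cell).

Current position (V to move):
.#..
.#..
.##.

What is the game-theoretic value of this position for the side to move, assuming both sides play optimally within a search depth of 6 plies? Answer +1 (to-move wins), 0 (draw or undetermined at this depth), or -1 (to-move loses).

p1 V@[.#../.#../.##.]: V00[##../##../.##.]-1 V02[.##./.##./.##.]+1* V03[.#.#/.#.#/.##.]+1 V10[.#../##../###.]-1 V13[.#../.#.#/.###]+1
p2 H@[.##./.##./.##.] terminal -1; root [.#../.#../.##.] d6

value(.#../.#../.##., V) = +1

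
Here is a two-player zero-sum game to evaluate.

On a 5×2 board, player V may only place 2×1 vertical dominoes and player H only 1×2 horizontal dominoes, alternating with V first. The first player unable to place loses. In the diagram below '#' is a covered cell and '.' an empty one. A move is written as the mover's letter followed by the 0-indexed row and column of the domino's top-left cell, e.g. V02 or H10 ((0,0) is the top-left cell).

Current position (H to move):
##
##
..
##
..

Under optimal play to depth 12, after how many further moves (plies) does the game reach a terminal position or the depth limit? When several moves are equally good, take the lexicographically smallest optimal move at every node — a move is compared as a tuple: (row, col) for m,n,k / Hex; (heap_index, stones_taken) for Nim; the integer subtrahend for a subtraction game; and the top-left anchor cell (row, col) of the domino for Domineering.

PV length from [##/##/../##/..]: 1 ply

[##/##/../##/..] H move#1: H20:+1/##/##/##/##/..*, H40:+1/##/##/../##/##
[##/##/##/##/..] end (terminal -1, V#2); searched ##/##/../##/.. to 12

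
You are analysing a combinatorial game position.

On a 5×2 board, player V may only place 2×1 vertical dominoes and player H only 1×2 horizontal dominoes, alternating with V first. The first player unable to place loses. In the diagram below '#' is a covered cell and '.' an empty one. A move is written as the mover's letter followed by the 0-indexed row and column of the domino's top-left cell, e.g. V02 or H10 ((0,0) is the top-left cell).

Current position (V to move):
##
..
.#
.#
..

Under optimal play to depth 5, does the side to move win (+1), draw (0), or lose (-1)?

value(##/../.#/.#/.., V) = -1

[##/../.#/.#/..] V move#1: V10:-1/##/#./##/.#/..*, V20:-1/##/../##/##/.., V30:-1/##/../.#/##/#.
[##/#./##/.#/..] H move#2: H40:+1/##/#./##/.#/##*
[##/#./##/.#/##] end (terminal -1, V#3); searched ##/../.#/.#/.. to 5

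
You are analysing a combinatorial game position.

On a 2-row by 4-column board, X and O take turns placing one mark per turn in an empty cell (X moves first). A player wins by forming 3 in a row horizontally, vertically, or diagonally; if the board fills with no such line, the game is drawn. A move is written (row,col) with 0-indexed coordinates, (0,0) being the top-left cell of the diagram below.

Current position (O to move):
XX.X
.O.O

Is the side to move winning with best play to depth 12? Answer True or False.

p1 O@[XX.X/.O.O]: (0,2)[XXOX/.O.O]+0 (1,0)[XX.X/OO.O]-1 (1,2)[XX.X/.OOO]+1*
p2 X@[XX.X/.OOO] terminal -1; root [XX.X/.O.O] d12

O winning at [XX.X/.O.O]: True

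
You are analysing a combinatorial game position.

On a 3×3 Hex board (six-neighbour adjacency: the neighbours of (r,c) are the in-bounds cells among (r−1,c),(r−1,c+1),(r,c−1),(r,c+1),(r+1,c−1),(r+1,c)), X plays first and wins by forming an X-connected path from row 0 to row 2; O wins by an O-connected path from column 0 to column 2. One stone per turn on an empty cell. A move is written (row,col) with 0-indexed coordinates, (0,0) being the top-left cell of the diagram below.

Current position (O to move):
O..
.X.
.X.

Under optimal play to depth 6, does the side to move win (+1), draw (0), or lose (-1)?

ply 1, O at O../.X./.X. | (0,1)=-1→OO./.X./.X.*; (0,2)=-1→O.O/.X./.X.; (1,0)=-1→O../OX./.X.; (1,2)=-1→O../.XO/.X.; (2,0)=-1→O../.X./OX.; (2,2)=-1→O../.X./.XO
ply 2, X at OO./.X./.X. | (0,2)=+1→OOX/.X./.X.*; (1,0)=-1→OO./XX./.X.; (1,2)=-1→OO./.XX/.X.; (2,0)=-1→OO./.X./XX.; (2,2)=-1→OO./.X./.XX
ply 3: OOX/.X./.X. is terminal -1 (O); from O../.X./.X. depth 6

value(O../.X./.X., O) = -1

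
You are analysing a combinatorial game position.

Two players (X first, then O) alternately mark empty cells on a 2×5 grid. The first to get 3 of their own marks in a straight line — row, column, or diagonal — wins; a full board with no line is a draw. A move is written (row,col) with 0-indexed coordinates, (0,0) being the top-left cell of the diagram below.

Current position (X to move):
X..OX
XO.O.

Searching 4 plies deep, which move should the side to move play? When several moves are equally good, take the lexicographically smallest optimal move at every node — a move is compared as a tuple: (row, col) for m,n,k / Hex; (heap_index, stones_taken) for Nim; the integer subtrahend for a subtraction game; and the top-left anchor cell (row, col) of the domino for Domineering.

[X..OX/XO.O.] X move#1: (0,1):-1/XX.OX/XO.O., (0,2):-1/X.XOX/XO.O., (1,2):+0/X..OX/XOXO.*, (1,4):-1/X..OX/XO.OX
[X..OX/XOXO.] O move#2: (0,1):+0/XO.OX/XOXO.*, (0,2):+0/X.OOX/XOXO., (1,4):+0/X..OX/XOXOO
[XO.OX/XOXO.] X move#3: (0,2):+0/XOXOX/XOXO.*, (1,4):-1/XO.OX/XOXOX
[XOXOX/XOXO.] O move#4: (1,4):+0/XOXOX/XOXOO*
[XOXOX/XOXOO] end (terminal +0, X#5); searched X..OX/XO.O. to 4

X's best at [X..OX/XO.O.]: (1,2)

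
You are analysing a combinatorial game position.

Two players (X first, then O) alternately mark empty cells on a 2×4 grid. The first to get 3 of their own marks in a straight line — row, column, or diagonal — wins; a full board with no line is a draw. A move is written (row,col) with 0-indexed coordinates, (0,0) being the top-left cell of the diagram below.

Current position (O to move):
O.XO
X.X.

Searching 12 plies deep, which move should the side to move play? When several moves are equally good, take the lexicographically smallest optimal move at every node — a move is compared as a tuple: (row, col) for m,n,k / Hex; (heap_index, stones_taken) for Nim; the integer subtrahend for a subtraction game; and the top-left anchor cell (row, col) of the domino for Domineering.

O's best at [O.XO/X.X.]: (1,1)

[O.XO/X.X.] O move#1: (0,1):-1/OOXO/X.X., (1,1):+0/O.XO/XOX.*, (1,3):-1/O.XO/X.XO
[O.XO/XOX.] X move#2: (0,1):+0/OXXO/XOX.*, (1,3):+0/O.XO/XOXX
[OXXO/XOX.] O move#3: (1,3):+0/OXXO/XOXO*
[OXXO/XOXO] end (terminal +0, X#4); searched O.XO/X.X. to 12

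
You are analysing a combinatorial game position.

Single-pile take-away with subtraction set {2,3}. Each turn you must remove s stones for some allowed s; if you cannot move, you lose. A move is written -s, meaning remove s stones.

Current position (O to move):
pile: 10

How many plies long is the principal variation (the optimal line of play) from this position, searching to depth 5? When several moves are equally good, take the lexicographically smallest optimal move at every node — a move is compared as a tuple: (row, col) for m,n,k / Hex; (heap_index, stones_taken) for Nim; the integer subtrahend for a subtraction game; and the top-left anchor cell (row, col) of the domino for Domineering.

[10] O move#1: -2:-1/8*, -3:-1/7
[8] X move#2: -2:+1/6*, -3:+1/5
[6] O move#3: -2:-1/4*, -3:-1/3
[4] X move#4: -2:-1/2, -3:+1/1*
[1] end (terminal -1, O#5); searched 10 to 5

PV length from [10]: 4 plies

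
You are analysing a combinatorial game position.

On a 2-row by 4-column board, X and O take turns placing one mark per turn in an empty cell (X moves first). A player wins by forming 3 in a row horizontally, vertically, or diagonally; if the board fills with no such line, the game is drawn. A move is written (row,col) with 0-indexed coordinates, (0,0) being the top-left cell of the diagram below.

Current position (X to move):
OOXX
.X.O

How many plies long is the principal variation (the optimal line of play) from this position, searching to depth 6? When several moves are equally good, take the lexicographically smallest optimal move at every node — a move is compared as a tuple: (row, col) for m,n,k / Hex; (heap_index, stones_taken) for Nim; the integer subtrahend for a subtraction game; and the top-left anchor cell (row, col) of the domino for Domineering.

PV length from [OOXX/.X.O]: 2 plies

ply 1, X at OOXX/.X.O | (1,0)=+0→OOXX/XX.O*; (1,2)=+0→OOXX/.XXO
ply 2, O at OOXX/XX.O | (1,2)=+0→OOXX/XXOO*
ply 3: OOXX/XXOO is terminal +0 (X); from OOXX/.X.O depth 6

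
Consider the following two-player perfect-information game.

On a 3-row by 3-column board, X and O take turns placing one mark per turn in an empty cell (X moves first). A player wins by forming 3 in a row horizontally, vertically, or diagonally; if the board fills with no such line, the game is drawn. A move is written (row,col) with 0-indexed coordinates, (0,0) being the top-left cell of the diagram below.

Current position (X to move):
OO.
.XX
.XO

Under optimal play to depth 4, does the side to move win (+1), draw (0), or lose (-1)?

ply 1, X at OO./.XX/.XO | (0,2)=+1→OOX/.XX/.XO*; (1,0)=+1→OO./XXX/.XO; (2,0)=-1→OO./.XX/XXO
ply 2, O at OOX/.XX/.XO | (1,0)=-1→OOX/OXX/.XO*; (2,0)=-1→OOX/.XX/OXO
ply 3, X at OOX/OXX/.XO | (2,0)=+1→OOX/OXX/XXO*
ply 4: OOX/OXX/XXO is terminal -1 (O); from OO./.XX/.XO depth 4

value(OO./.XX/.XO, X) = +1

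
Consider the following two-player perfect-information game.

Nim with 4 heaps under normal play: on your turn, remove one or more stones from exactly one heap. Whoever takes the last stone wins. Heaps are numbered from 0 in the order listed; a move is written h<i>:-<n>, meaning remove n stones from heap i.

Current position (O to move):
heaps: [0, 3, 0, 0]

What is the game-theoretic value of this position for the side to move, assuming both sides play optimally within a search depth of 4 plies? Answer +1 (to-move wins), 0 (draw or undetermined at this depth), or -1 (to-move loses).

p1 O@[(0,3,0,0)]: h1:-1[(0,2,0,0)]-1 h1:-2[(0,1,0,0)]-1 h1:-3[(0,0,0,0)]+1*
p2 X@[(0,0,0,0)] terminal -1; root [(0,3,0,0)] d4

value((0,3,0,0), O) = +1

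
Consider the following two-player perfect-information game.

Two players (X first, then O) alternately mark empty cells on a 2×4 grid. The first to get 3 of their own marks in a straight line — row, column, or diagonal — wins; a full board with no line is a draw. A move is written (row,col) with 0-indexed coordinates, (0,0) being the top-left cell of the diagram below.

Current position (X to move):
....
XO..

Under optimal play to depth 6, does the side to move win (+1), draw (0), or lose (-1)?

value(..../XO.., X) = 0

[..../XO..] X move#1: (0,0):+0/X.../XO..*, (0,1):+0/.X../XO.., (0,2):+0/..X./XO.., (0,3):+0/...X/XO.., (1,2):+0/..../XOX., (1,3):+0/..../XO.X
[X.../XO..] O move#2: (0,1):+0/XO../XO..*, (0,2):+0/X.O./XO.., (0,3):+0/X..O/XO.., (1,2):+0/X.../XOO., (1,3):+0/X.../XO.O
[XO../XO..] X move#3: (0,2):+0/XOX./XO..*, (0,3):+0/XO.X/XO.., (1,2):+0/XO../XOX., (1,3):+0/XO../XO.X
[XOX./XO..] O move#4: (0,3):+0/XOXO/XO..*, (1,2):+0/XOX./XOO., (1,3):+0/XOX./XO.O
[XOXO/XO..] X move#5: (1,2):+0/XOXO/XOX.*, (1,3):+0/XOXO/XO.X
[XOXO/XOX.] O move#6: (1,3):+0/XOXO/XOXO*
[XOXO/XOXO] end (terminal +0, X#7); searched ..../XO.. to 6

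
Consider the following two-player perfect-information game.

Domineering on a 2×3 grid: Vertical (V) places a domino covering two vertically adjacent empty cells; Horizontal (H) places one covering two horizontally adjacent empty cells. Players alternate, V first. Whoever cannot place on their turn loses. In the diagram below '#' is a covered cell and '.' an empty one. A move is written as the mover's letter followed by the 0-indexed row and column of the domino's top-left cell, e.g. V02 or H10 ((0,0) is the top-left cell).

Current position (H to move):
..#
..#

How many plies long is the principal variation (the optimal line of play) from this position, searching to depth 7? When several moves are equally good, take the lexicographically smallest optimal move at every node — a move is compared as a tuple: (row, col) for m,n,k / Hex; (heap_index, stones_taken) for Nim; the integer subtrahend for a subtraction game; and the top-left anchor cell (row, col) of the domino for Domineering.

p1 H@[..#/..#]: H00[###/..#]+1* H10[..#/###]+1
p2 V@[###/..#] terminal -1; root [..#/..#] d7

PV length from [..#/..#]: 1 ply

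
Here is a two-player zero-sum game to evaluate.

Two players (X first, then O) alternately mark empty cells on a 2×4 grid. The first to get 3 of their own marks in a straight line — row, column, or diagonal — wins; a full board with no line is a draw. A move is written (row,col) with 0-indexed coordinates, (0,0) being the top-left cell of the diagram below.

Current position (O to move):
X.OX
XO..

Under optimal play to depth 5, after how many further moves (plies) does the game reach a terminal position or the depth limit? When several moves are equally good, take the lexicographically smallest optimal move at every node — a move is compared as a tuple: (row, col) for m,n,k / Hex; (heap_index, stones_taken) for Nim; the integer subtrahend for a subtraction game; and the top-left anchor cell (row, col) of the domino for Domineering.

ply 1, O at X.OX/XO.. | (0,1)=+0→XOOX/XO..*; (1,2)=+0→X.OX/XOO.; (1,3)=+0→X.OX/XO.O
ply 2, X at XOOX/XO.. | (1,2)=+0→XOOX/XOX.*; (1,3)=+0→XOOX/XO.X
ply 3, O at XOOX/XOX. | (1,3)=+0→XOOX/XOXO*
ply 4: XOOX/XOXO is terminal +0 (X); from X.OX/XO.. depth 5

PV length from [X.OX/XO..]: 3 plies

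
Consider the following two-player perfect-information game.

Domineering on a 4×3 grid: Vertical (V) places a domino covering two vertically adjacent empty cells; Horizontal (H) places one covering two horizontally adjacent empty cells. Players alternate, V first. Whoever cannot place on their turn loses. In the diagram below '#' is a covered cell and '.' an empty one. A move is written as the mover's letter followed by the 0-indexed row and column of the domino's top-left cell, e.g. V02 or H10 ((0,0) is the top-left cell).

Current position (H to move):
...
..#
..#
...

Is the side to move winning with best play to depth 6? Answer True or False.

p1 H@[.../..#/..#/...]: H00[##./..#/..#/...]-1* H01[.##/..#/..#/...]-1 H10[.../###/..#/...]-1 H20[.../..#/###/...]-1 H30[.../..#/..#/##.]-1 H31[.../..#/..#/.##]-1
p2 V@[##./..#/..#/...]: V10[##./#.#/#.#/...]+1* V11[##./.##/.##/...]+1 V20[##./..#/#.#/#..]+1 V21[##./..#/.##/.#.]+1
p3 H@[##./#.#/#.#/...]: H30[##./#.#/#.#/##.]-1* H31[##./#.#/#.#/.##]-1
p4 V@[##./#.#/#.#/##.]: V11[##./###/###/##.]+1*
p5 H@[##./###/###/##.] terminal -1; root [.../..#/..#/...] d6

H winning at [.../..#/..#/...]: False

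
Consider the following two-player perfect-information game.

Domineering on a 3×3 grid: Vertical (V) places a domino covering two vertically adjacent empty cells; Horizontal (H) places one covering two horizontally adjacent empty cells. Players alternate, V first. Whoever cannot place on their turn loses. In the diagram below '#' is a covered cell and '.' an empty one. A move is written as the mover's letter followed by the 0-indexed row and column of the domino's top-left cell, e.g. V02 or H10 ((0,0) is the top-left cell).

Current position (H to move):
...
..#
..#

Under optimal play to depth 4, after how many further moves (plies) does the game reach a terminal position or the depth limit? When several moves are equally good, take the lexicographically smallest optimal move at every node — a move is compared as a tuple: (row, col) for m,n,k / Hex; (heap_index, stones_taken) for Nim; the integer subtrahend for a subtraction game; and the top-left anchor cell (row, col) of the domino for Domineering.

PV length from [.../..#/..#]: 1 ply

[.../..#/..#] H move#1: H00:-1/##./..#/..#, H01:-1/.##/..#/..#, H10:+1/.../###/..#*, H20:-1/.../..#/###
[.../###/..#] end (terminal -1, V#2); searched .../..#/..# to 4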